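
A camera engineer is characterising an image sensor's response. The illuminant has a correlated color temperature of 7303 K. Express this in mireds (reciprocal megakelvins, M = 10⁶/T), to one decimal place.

136.9 mireds

M = 10⁶ / 7303 = 136.930 → 136.9 mireds.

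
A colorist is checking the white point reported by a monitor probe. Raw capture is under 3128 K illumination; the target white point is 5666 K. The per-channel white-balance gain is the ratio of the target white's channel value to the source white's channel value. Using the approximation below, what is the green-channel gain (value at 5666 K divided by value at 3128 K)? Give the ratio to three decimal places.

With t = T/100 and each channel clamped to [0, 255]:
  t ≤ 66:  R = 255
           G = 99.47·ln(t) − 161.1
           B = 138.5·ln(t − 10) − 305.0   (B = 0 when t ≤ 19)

1.326

At 3128 K (t = 31.28):
  G = 99.47·ln 31.28 − 161.1 = 99.47·3.4430 − 161.1 = 181.373.
At 5666 K (t = 56.66):
  G = 99.47·ln 56.66 − 161.1 = 99.47·4.0371 − 161.1 = 240.467.
Gain = 240.467 / 181.373 = 1.3258 → 1.326.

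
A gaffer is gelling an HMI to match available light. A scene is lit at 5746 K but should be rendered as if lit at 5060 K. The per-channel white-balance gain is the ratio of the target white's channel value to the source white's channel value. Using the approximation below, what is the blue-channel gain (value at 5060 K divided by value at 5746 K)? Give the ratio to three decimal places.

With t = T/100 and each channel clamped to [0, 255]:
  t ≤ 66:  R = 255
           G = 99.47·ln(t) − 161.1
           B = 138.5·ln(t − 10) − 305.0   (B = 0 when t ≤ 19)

At 5746 K (t = 57.46):
  B = 138.5·ln(57.46 − 10) − 305.0 = 138.5·ln 47.46 − 305.0 = 138.5·3.8599 − 305.0 = 229.594.
At 5060 K (t = 50.6):
  B = 138.5·ln(50.6 − 10) − 305.0 = 138.5·ln 40.6 − 305.0 = 138.5·3.7038 − 305.0 = 207.972.
Gain = 207.972 / 229.594 = 0.9058 → 0.906.

0.906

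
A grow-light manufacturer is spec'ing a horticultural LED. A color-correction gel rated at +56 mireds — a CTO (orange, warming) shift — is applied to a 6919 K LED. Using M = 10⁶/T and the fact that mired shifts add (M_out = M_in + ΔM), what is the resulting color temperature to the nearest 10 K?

4990 K

M_in = 10⁶/6919 = 144.53 mireds.
M_out = 144.53 + (+56) = 200.53 mireds.
T_out = 10⁶/200.53 = 4986.8 K → 4990 K.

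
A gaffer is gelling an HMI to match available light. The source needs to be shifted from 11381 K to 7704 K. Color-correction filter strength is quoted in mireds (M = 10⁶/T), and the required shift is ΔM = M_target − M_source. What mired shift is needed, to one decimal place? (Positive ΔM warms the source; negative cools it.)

M_source = 10⁶/11381 = 87.866; M_target = 10⁶/7704 = 129.803.
ΔM = 129.803 − 87.866 = 41.937 → +41.9 mireds, a warming shift.

+41.9 mireds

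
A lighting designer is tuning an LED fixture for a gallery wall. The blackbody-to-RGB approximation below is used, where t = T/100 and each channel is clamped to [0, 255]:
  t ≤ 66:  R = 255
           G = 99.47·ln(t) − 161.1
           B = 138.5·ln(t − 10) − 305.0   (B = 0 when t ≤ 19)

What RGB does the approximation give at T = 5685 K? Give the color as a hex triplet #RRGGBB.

#FFF1E4

t = 5685/100 = 56.85; the t ≤ 66 branch applies.
R = 255 by definition for t ≤ 66.
G = 99.47·ln 56.85 − 161.1 = 99.47·4.0404 − 161.1 = 240.800.
B = 138.5·ln(56.85 − 10) − 305.0 = 138.5·ln 46.85 − 305.0 = 138.5·3.8470 − 305.0 = 227.803.
Rounded: (255, 241, 228).
In hex: #FFF1E4.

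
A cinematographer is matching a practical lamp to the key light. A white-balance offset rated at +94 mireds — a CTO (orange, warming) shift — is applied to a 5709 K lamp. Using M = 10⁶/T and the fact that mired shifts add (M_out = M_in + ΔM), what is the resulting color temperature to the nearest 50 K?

3700 K

M_in = 10⁶/5709 = 175.16 mireds.
M_out = 175.16 + (+94) = 269.16 mireds.
T_out = 10⁶/269.16 = 3715.2 K → 3700 K.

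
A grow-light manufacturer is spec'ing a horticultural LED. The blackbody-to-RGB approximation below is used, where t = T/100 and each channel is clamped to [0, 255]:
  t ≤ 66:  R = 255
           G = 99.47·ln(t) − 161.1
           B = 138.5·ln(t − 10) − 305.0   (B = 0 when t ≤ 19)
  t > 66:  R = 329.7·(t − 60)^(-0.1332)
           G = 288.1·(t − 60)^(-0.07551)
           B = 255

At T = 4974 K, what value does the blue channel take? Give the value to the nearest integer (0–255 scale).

t = 4974/100 = 49.74; the t ≤ 66 branch applies.
B = 138.5·ln(49.74 − 10) − 305.0 = 138.5·ln 39.74 − 305.0 = 138.5·3.6824 − 305.0 = 205.007.
Rounded: 205.

205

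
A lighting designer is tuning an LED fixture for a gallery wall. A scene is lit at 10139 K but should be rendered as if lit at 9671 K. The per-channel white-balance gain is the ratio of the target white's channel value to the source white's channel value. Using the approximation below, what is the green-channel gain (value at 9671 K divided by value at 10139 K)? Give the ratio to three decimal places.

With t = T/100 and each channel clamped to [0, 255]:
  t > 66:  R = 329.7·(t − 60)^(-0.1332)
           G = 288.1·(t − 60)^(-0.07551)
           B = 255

At 10139 K (t = 101.39):
  G = 288.1·(101.39 − 60)^(-0.07551) = 288.1·41.39^(-0.07551) = 288.1·0.75493 = 217.496.
At 9671 K (t = 96.71):
  G = 288.1·(96.71 − 60)^(-0.07551) = 288.1·36.71^(-0.07551) = 288.1·0.76180 = 219.476.
Gain = 219.476 / 217.496 = 1.0091 → 1.009.

1.009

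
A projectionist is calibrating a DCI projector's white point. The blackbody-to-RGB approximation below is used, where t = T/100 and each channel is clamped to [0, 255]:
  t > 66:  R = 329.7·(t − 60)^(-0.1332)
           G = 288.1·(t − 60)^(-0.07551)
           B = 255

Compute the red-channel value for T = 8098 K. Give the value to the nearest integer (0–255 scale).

220

t = 8098/100 = 80.98; the t > 66 branch applies.
R = 329.7·(80.98 − 60)^(-0.1332) = 329.7·20.98^(-0.1332) = 329.7·0.66671 = 219.814.
Rounded: 220.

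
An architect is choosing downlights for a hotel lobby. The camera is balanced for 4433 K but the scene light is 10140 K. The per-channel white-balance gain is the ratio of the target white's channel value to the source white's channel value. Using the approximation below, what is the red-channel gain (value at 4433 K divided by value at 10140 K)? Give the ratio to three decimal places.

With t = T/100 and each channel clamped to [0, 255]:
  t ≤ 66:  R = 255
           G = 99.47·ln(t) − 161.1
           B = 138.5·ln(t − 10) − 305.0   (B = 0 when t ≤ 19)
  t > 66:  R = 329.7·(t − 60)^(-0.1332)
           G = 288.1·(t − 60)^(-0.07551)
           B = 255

At 10140 K (t = 101.4):
  R = 329.7·(101.4 − 60)^(-0.1332) = 329.7·41.4^(-0.1332) = 329.7·0.60900 = 200.786.
At 4433 K (t = 44.33):
  R = 255 by definition for t ≤ 66.
Gain = 255.000 / 200.786 = 1.2700 → 1.270.

1.270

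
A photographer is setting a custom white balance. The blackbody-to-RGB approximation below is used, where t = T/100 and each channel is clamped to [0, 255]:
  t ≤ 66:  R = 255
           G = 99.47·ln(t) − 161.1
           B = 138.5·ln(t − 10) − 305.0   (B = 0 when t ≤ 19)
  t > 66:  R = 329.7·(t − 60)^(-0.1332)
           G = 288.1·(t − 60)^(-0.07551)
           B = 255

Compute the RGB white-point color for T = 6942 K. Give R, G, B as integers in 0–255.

t = 6942/100 = 69.42; the t > 66 branch applies.
R = 329.7·(69.42 − 60)^(-0.1332) = 329.7·9.42^(-0.1332) = 329.7·0.74175 = 244.554.
G = 288.1·(69.42 − 60)^(-0.07551) = 288.1·9.42^(-0.07551) = 288.1·0.84421 = 243.216.
B = 255 by definition for t > 66.
Rounded: (245, 243, 255).

R=245, G=243, B=255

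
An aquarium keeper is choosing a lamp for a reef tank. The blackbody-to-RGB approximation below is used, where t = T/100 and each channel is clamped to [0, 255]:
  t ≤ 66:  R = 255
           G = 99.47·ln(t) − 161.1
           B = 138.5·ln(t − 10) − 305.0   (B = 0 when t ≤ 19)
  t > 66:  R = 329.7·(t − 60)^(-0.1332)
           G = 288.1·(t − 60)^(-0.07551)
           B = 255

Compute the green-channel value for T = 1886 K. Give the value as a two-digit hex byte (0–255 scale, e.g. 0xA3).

t = 1886/100 = 18.86; the t ≤ 66 branch applies.
G = 99.47·ln 18.86 − 161.1 = 99.47·2.9370 − 161.1 = 131.048.
Rounded: 131; in hex, 0x83.

0x83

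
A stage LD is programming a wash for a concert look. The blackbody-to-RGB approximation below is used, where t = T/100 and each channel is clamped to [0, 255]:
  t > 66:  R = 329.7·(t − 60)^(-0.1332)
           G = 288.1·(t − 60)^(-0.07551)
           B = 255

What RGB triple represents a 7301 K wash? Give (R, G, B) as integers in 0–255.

(234, 237, 255)

t = 7301/100 = 73.01; the t > 66 branch applies.
R = 329.7·(73.01 − 60)^(-0.1332) = 329.7·13.01^(-0.1332) = 329.7·0.71052 = 234.259.
G = 288.1·(73.01 − 60)^(-0.07551) = 288.1·13.01^(-0.07551) = 288.1·0.82387 = 237.358.
B = 255 by definition for t > 66.
Rounded: (234, 237, 255).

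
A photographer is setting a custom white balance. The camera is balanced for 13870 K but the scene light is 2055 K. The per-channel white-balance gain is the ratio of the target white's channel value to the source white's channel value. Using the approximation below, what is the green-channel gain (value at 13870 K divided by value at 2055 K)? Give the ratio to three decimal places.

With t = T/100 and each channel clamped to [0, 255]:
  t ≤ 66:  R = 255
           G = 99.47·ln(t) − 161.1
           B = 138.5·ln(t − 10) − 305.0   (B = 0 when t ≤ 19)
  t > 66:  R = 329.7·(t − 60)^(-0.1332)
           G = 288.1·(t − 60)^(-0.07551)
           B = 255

1.484

At 2055 K (t = 20.55):
  G = 99.47·ln 20.55 − 161.1 = 99.47·3.0229 − 161.1 = 139.584.
At 13870 K (t = 138.7):
  G = 288.1·(138.7 − 60)^(-0.07551) = 288.1·78.7^(-0.07551) = 288.1·0.71918 = 207.194.
Gain = 207.194 / 139.584 = 1.4844 → 1.484.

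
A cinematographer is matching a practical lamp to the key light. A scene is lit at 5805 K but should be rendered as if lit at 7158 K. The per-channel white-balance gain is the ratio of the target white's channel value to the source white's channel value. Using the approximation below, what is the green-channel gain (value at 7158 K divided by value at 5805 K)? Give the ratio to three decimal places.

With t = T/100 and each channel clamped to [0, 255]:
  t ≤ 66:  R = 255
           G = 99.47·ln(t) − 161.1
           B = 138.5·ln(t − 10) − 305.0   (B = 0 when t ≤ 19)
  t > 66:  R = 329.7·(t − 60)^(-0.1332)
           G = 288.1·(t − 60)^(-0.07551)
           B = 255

At 5805 K (t = 58.05):
  G = 99.47·ln 58.05 − 161.1 = 99.47·4.0613 − 161.1 = 242.878.
At 7158 K (t = 71.58):
  G = 288.1·(71.58 − 60)^(-0.07551) = 288.1·11.58^(-0.07551) = 288.1·0.83115 = 239.454.
Gain = 239.454 / 242.878 = 0.9859 → 0.986.

0.986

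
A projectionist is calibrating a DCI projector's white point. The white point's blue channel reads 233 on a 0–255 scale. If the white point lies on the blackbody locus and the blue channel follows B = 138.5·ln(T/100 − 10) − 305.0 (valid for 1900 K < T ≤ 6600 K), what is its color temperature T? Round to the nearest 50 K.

ln(t − 10) = (233 + 305.0) / 138.5 = 3.8845.
t − 10 = e^3.8845 = 48.641, so t = 58.641.
T = 100·t = 5864 K → 5850 K to the nearest 50 K.

5850 K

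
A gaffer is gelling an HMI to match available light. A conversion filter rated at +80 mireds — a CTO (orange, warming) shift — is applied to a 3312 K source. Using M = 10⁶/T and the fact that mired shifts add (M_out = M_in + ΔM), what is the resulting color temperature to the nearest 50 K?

M_in = 10⁶/3312 = 301.93 mireds.
M_out = 301.93 + (+80) = 381.93 mireds.
T_out = 10⁶/381.93 = 2618.3 K → 2600 K.

2600 K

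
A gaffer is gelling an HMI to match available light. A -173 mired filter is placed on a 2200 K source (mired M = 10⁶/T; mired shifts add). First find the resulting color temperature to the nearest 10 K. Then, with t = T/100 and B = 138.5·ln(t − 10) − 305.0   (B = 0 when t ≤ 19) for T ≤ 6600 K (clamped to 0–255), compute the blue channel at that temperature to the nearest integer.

144

M_in = 10⁶/2200 = 454.55; M_out = 454.55 + (-173) = 281.55.
T_out = 10⁶/281.55 = 3551.8 K → 3550 K; t = 35.5.
B = 138.5·ln(35.5 − 10) − 305.0 = 138.5·ln 25.5 − 305.0 = 138.5·3.2387 − 305.0 = 143.557.
Rounded: 144.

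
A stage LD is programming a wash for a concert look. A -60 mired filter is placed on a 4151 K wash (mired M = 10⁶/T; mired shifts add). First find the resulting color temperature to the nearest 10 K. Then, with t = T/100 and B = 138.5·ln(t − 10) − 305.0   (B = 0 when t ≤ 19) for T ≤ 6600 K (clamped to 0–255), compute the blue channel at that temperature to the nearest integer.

223

M_in = 10⁶/4151 = 240.91; M_out = 240.91 + (-60) = 180.91.
T_out = 10⁶/180.91 = 5527.7 K → 5530 K; t = 55.3.
B = 138.5·ln(55.3 − 10) − 305.0 = 138.5·ln 45.3 − 305.0 = 138.5·3.8133 − 305.0 = 223.143.
Rounded: 223.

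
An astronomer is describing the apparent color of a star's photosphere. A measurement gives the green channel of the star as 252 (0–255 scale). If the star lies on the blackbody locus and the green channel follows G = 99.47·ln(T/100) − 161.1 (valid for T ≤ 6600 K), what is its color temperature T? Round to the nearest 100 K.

6400 K

ln t = (252 + 161.1) / 99.47 = 4.1530.
t = e^4.1530 = 63.625.
T = 100·t = 6363 K → 6400 K to the nearest 100 K.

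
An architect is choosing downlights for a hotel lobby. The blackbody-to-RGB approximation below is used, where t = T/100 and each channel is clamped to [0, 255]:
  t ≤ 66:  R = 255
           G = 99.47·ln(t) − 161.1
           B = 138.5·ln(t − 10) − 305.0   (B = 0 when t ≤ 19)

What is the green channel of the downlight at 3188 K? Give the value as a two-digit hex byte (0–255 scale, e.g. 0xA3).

0xB7

t = 3188/100 = 31.88; the t ≤ 66 branch applies.
G = 99.47·ln 31.88 − 161.1 = 99.47·3.4620 − 161.1 = 183.263.
Rounded: 183; in hex, 0xB7.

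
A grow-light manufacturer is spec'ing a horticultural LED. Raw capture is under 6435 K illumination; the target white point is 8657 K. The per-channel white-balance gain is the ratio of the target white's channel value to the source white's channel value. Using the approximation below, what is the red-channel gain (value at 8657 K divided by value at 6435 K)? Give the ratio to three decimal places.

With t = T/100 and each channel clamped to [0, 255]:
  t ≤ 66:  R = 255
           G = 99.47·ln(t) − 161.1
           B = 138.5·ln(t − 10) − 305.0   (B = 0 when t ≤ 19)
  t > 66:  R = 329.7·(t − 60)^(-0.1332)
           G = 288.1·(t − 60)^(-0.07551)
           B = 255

At 6435 K (t = 64.35):
  R = 255 by definition for t ≤ 66.
At 8657 K (t = 86.57):
  R = 329.7·(86.57 − 60)^(-0.1332) = 329.7·26.57^(-0.1332) = 329.7·0.64606 = 213.005.
Gain = 213.005 / 255.000 = 0.8353 → 0.835.

0.835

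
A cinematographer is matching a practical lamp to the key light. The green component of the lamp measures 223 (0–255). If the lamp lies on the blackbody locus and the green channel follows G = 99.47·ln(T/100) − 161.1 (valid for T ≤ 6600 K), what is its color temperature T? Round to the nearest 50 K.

4750 K

ln t = (223 + 161.1) / 99.47 = 3.8615.
t = e^3.8615 = 47.535.
T = 100·t = 4753 K → 4750 K to the nearest 50 K.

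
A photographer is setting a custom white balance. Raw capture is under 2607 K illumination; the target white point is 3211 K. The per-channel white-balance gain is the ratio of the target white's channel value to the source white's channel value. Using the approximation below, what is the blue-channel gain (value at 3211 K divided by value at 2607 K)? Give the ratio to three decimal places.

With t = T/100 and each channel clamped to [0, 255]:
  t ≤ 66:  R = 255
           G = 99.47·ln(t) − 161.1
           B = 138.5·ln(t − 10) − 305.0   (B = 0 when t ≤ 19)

1.555

At 2607 K (t = 26.07):
  B = 138.5·ln(26.07 − 10) − 305.0 = 138.5·ln 16.07 − 305.0 = 138.5·2.7770 − 305.0 = 79.608.
At 3211 K (t = 32.11):
  B = 138.5·ln(32.11 − 10) − 305.0 = 138.5·ln 22.11 − 305.0 = 138.5·3.0960 − 305.0 = 123.800.
Gain = 123.800 / 79.608 = 1.5551 → 1.555.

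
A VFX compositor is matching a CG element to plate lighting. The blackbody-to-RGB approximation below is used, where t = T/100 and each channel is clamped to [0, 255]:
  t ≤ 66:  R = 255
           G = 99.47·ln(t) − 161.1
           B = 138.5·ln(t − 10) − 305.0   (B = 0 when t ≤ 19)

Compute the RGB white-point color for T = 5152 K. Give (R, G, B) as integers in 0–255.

(255, 231, 211)

t = 5152/100 = 51.52; the t ≤ 66 branch applies.
R = 255 by definition for t ≤ 66.
G = 99.47·ln 51.52 − 161.1 = 99.47·3.9420 − 161.1 = 231.008.
B = 138.5·ln(51.52 − 10) − 305.0 = 138.5·ln 41.52 − 305.0 = 138.5·3.7262 − 305.0 = 211.075.
Rounded: (255, 231, 211).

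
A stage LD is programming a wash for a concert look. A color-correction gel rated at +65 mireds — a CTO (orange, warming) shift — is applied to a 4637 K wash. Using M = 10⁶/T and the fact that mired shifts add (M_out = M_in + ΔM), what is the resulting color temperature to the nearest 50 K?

3550 K

M_in = 10⁶/4637 = 215.66 mireds.
M_out = 215.66 + (+65) = 280.66 mireds.
T_out = 10⁶/280.66 = 3563.1 K → 3550 K.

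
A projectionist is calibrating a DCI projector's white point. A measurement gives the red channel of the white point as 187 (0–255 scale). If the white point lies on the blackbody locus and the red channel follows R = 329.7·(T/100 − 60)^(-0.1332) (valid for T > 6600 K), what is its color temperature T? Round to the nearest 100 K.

13100 K

(t − 60)^(-0.1332) = 187/329.7 = 0.56718.
t − 60 = 0.56718^(1/-0.1332) = 0.56718^(-7.508) = 70.620, so t = 130.620.
T = 100·t = 13062 K → 13100 K to the nearest 100 K.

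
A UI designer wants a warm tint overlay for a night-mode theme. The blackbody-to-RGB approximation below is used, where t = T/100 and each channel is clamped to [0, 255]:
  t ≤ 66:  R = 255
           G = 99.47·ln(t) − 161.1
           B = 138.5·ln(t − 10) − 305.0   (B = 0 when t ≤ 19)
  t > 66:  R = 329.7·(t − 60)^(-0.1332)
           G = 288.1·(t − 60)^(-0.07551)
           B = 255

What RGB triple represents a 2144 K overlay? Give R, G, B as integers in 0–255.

t = 2144/100 = 21.44; the t ≤ 66 branch applies.
R = 255 by definition for t ≤ 66.
G = 99.47·ln 21.44 − 161.1 = 99.47·3.0653 − 161.1 = 143.801.
B = 138.5·ln(21.44 − 10) − 305.0 = 138.5·ln 11.44 − 305.0 = 138.5·2.4371 − 305.0 = 32.541.
Rounded: (255, 144, 33).

R=255, G=144, B=33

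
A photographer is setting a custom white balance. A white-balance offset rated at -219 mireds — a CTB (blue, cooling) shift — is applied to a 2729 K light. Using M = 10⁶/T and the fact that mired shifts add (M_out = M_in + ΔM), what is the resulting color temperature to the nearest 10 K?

6780 K

M_in = 10⁶/2729 = 366.43 mireds.
M_out = 366.43 + (-219) = 147.43 mireds.
T_out = 10⁶/147.43 = 6782.7 K → 6780 K.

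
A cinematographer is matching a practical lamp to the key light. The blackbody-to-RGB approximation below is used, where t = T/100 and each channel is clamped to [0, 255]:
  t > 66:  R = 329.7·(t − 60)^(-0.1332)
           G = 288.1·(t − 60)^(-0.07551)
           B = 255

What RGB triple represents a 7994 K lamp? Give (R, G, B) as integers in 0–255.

t = 7994/100 = 79.94; the t > 66 branch applies.
R = 329.7·(79.94 − 60)^(-0.1332) = 329.7·19.94^(-0.1332) = 329.7·0.67124 = 221.307.
G = 288.1·(79.94 − 60)^(-0.07551) = 288.1·19.94^(-0.07551) = 288.1·0.79773 = 229.827.
B = 255 by definition for t > 66.
Rounded: (221, 230, 255).

(221, 230, 255)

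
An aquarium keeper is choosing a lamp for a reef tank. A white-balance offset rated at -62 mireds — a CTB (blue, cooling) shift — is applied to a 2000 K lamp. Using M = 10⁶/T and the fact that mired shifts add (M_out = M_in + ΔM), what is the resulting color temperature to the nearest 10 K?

2280 K

M_in = 10⁶/2000 = 500.00 mireds.
M_out = 500.00 + (-62) = 438.00 mireds.
T_out = 10⁶/438.00 = 2283.1 K → 2280 K.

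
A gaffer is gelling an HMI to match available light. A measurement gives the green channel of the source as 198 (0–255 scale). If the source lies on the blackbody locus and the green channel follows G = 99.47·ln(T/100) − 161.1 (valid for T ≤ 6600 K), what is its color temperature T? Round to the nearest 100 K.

3700 K

ln t = (198 + 161.1) / 99.47 = 3.6101.
t = e^3.6101 = 36.971.
T = 100·t = 3697 K → 3700 K to the nearest 100 K.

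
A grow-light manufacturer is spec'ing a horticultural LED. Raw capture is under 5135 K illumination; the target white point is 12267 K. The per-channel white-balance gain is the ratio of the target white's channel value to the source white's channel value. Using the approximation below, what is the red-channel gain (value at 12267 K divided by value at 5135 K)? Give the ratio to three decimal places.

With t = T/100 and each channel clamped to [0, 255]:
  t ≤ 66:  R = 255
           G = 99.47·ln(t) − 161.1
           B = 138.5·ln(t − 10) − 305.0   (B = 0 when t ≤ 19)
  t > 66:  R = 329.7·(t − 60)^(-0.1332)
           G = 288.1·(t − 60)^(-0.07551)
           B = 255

0.745

At 5135 K (t = 51.35):
  R = 255 by definition for t ≤ 66.
At 12267 K (t = 122.67):
  R = 329.7·(122.67 − 60)^(-0.1332) = 329.7·62.67^(-0.1332) = 329.7·0.57628 = 189.999.
Gain = 189.999 / 255.000 = 0.7451 → 0.745.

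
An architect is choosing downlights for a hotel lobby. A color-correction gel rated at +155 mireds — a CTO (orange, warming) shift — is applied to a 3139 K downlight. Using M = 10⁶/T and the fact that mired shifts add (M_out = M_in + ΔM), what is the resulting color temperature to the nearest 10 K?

M_in = 10⁶/3139 = 318.57 mireds.
M_out = 318.57 + (+155) = 473.57 mireds.
T_out = 10⁶/473.57 = 2111.6 K → 2110 K.

2110 K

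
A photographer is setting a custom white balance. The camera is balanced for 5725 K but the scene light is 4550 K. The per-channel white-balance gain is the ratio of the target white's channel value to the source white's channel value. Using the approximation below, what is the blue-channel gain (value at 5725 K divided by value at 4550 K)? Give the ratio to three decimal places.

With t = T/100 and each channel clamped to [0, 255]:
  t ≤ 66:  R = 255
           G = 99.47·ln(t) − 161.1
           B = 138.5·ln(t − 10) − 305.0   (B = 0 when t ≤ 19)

1.209

At 4550 K (t = 45.5):
  B = 138.5·ln(45.5 − 10) − 305.0 = 138.5·ln 35.5 − 305.0 = 138.5·3.5695 − 305.0 = 189.380.
At 5725 K (t = 57.25):
  B = 138.5·ln(57.25 − 10) − 305.0 = 138.5·ln 47.25 − 305.0 = 138.5·3.8555 − 305.0 = 228.980.
Gain = 228.980 / 189.380 = 1.2091 → 1.209.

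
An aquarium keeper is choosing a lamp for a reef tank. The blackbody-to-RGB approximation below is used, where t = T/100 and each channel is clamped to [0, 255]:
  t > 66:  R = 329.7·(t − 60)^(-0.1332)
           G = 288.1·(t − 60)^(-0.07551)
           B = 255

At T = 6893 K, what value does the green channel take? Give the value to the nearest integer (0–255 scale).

244

t = 6893/100 = 68.93; the t > 66 branch applies.
G = 288.1·(68.93 − 60)^(-0.07551) = 288.1·8.93^(-0.07551) = 288.1·0.84762 = 244.199.
Rounded: 244.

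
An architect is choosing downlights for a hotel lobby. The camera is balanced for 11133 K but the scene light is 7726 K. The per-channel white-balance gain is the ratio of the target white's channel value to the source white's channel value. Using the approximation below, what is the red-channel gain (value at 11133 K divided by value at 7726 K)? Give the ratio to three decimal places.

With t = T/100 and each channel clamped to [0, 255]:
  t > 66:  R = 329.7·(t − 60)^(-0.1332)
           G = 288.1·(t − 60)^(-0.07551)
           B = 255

0.865

At 7726 K (t = 77.26):
  R = 329.7·(77.26 − 60)^(-0.1332) = 329.7·17.26^(-0.1332) = 329.7·0.68427 = 225.603.
At 11133 K (t = 111.33):
  R = 329.7·(111.33 − 60)^(-0.1332) = 329.7·51.33^(-0.1332) = 329.7·0.59180 = 195.118.
Gain = 195.118 / 225.603 = 0.8649 → 0.865.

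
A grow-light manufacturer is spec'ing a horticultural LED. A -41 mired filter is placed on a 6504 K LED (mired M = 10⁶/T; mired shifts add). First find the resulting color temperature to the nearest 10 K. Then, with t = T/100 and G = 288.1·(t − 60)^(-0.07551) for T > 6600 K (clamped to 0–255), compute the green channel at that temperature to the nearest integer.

M_in = 10⁶/6504 = 153.75; M_out = 153.75 + (-41) = 112.75.
T_out = 10⁶/112.75 = 8869.1 K → 8870 K; t = 88.7.
G = 288.1·(88.7 − 60)^(-0.07551) = 288.1·28.7^(-0.07551) = 288.1·0.77610 = 223.593.
Rounded: 224.

224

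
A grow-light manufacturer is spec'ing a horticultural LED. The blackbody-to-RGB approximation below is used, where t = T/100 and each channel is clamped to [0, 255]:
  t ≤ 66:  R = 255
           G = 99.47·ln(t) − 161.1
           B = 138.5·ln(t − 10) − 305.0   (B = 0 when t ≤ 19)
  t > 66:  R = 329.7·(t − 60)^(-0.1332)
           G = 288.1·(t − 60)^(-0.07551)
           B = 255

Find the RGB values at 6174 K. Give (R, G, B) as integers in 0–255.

(255, 249, 242)

t = 6174/100 = 61.74; the t ≤ 66 branch applies.
R = 255 by definition for t ≤ 66.
G = 99.47·ln 61.74 − 161.1 = 99.47·4.1229 − 161.1 = 249.008.
B = 138.5·ln(61.74 − 10) − 305.0 = 138.5·ln 51.74 − 305.0 = 138.5·3.9462 − 305.0 = 241.553.
Rounded: (255, 249, 242).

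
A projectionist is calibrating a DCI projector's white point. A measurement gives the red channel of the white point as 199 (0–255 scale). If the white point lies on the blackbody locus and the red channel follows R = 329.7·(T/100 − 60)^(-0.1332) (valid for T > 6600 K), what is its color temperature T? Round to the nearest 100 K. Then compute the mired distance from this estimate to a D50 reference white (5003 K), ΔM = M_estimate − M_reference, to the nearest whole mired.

(t − 60)^(-0.1332) = 199/329.7 = 0.60358.
t − 60 = 0.60358^(1/-0.1332) = 0.60358^(-7.508) = 44.273, so t = 104.273.
T = 100·t = 10427 K → 10400 K to the nearest 100 K.
M_estimate = 10⁶/10400 = 96.15; M_reference = 10⁶/5003 = 199.88.
ΔM = 96.15 − 199.88 = -103.73 → -104 mireds.

-104 mireds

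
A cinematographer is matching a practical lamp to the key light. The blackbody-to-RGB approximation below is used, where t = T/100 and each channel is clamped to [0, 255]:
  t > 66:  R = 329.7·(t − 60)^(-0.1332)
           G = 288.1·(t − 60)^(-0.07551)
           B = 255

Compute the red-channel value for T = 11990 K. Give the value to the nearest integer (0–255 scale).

191

t = 11990/100 = 119.9; the t > 66 branch applies.
R = 329.7·(119.9 − 60)^(-0.1332) = 329.7·59.9^(-0.1332) = 329.7·0.57976 = 191.146.
Rounded: 191.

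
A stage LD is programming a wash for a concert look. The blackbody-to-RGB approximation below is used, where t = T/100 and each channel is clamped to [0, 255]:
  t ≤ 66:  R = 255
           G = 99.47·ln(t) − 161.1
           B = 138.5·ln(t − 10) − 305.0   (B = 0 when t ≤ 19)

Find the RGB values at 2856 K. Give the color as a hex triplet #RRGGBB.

#FFAC64

t = 2856/100 = 28.56; the t ≤ 66 branch applies.
R = 255 by definition for t ≤ 66.
G = 99.47·ln 28.56 − 161.1 = 99.47·3.3520 − 161.1 = 172.324.
B = 138.5·ln(28.56 − 10) − 305.0 = 138.5·ln 18.56 − 305.0 = 138.5·2.9210 − 305.0 = 99.560.
Rounded: (255, 172, 100).
In hex: #FFAC64.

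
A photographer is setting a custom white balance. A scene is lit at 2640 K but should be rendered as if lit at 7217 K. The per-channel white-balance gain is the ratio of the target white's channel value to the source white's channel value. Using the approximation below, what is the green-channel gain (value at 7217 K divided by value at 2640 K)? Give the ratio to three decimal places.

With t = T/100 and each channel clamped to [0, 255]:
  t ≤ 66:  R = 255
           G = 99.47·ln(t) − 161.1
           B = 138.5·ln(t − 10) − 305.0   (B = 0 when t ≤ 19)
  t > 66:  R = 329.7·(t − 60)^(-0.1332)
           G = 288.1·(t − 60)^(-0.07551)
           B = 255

1.450

At 2640 K (t = 26.4):
  G = 99.47·ln 26.4 − 161.1 = 99.47·3.2734 − 161.1 = 164.502.
At 7217 K (t = 72.17):
  G = 288.1·(72.17 − 60)^(-0.07551) = 288.1·12.17^(-0.07551) = 288.1·0.82804 = 238.557.
Gain = 238.557 / 164.502 = 1.4502 → 1.450.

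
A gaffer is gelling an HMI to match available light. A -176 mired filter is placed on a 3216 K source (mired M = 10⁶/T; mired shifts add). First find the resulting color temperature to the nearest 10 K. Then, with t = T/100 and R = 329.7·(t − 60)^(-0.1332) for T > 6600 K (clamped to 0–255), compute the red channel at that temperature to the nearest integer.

M_in = 10⁶/3216 = 310.95; M_out = 310.95 + (-176) = 134.95.
T_out = 10⁶/134.95 = 7410.4 K → 7410 K; t = 74.1.
R = 329.7·(74.1 − 60)^(-0.1332) = 329.7·14.1^(-0.1332) = 329.7·0.70295 = 231.762.
Rounded: 232.

232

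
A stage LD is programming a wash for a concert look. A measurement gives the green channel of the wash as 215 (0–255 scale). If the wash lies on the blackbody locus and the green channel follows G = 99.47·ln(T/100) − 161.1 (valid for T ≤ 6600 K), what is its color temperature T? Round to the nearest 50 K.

4400 K

ln t = (215 + 161.1) / 99.47 = 3.7810.
t = e^3.7810 = 43.862.
T = 100·t = 4386 K → 4400 K to the nearest 50 K.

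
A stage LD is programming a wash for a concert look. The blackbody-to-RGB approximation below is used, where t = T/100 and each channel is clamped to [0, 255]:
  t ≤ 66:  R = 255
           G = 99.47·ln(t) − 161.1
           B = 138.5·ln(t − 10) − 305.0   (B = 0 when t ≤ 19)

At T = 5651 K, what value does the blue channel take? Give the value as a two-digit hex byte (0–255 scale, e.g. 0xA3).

t = 5651/100 = 56.51; the t ≤ 66 branch applies.
B = 138.5·ln(56.51 − 10) − 305.0 = 138.5·ln 46.51 − 305.0 = 138.5·3.8397 − 305.0 = 226.794.
Rounded: 227; in hex, 0xE3.

0xE3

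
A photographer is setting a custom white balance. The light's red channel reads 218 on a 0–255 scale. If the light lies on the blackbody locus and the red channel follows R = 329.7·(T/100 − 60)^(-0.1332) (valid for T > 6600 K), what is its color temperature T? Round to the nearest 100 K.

8200 K

(t − 60)^(-0.1332) = 218/329.7 = 0.66121.
t − 60 = 0.66121^(1/-0.1332) = 0.66121^(-7.508) = 22.326, so t = 82.326.
T = 100·t = 8233 K → 8200 K to the nearest 100 K.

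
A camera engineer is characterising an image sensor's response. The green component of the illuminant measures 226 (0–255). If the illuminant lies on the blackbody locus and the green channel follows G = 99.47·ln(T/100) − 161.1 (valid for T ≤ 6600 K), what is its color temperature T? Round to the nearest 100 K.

4900 K

ln t = (226 + 161.1) / 99.47 = 3.8916.
t = e^3.8916 = 48.990.
T = 100·t = 4899 K → 4900 K to the nearest 100 K.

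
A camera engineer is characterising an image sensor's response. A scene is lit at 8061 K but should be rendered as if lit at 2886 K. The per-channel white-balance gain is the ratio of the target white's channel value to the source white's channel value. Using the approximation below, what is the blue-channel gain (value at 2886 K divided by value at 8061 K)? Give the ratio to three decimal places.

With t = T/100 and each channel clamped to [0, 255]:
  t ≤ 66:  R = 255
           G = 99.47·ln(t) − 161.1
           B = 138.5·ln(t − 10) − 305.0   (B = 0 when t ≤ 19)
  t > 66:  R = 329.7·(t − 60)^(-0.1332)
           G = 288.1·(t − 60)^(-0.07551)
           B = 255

0.399

At 8061 K (t = 80.61):
  B = 255 by definition for t > 66.
At 2886 K (t = 28.86):
  B = 138.5·ln(28.86 − 10) − 305.0 = 138.5·ln 18.86 − 305.0 = 138.5·2.9370 − 305.0 = 101.780.
Gain = 101.780 / 255.000 = 0.3991 → 0.399.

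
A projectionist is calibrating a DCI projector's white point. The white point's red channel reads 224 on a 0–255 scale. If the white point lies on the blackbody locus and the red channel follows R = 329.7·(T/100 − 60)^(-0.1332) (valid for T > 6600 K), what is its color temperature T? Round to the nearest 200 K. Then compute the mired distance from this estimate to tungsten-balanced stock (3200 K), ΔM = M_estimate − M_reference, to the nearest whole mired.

-184 mireds

(t − 60)^(-0.1332) = 224/329.7 = 0.67941.
t − 60 = 0.67941^(1/-0.1332) = 0.67941^(-7.508) = 18.209, so t = 78.209.
T = 100·t = 7821 K → 7800 K to the nearest 200 K.
M_estimate = 10⁶/7800 = 128.21; M_reference = 10⁶/3200 = 312.50.
ΔM = 128.21 − 312.50 = -184.29 → -184 mireds.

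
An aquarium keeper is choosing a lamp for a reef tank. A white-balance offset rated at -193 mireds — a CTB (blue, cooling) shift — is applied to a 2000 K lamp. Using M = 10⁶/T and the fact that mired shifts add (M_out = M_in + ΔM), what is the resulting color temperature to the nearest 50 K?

M_in = 10⁶/2000 = 500.00 mireds.
M_out = 500.00 + (-193) = 307.00 mireds.
T_out = 10⁶/307.00 = 3257.3 K → 3250 K.

3250 K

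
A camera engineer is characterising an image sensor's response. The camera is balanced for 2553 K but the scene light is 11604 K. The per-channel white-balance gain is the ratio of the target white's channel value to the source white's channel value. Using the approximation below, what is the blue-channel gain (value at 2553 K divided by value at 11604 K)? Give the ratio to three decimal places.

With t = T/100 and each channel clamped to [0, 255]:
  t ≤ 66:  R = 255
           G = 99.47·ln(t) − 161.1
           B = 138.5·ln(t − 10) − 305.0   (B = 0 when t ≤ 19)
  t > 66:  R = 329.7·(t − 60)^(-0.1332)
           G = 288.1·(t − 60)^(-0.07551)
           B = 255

0.294

At 11604 K (t = 116.04):
  B = 255 by definition for t > 66.
At 2553 K (t = 25.53):
  B = 138.5·ln(25.53 − 10) − 305.0 = 138.5·ln 15.53 − 305.0 = 138.5·2.7428 − 305.0 = 74.874.
Gain = 74.874 / 255.000 = 0.2936 → 0.294.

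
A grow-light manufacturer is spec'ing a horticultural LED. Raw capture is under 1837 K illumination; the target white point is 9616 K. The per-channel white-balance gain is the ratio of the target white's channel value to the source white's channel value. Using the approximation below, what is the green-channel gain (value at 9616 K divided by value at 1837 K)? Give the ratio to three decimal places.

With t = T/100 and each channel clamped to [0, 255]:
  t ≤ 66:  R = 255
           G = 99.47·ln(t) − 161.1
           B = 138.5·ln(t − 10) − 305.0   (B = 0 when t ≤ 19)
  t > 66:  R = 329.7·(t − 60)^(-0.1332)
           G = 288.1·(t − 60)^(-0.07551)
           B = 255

At 1837 K (t = 18.37):
  G = 99.47·ln 18.37 − 161.1 = 99.47·2.9107 − 161.1 = 128.429.
At 9616 K (t = 96.16):
  G = 288.1·(96.16 − 60)^(-0.07551) = 288.1·36.16^(-0.07551) = 288.1·0.76267 = 219.726.
Gain = 219.726 / 128.429 = 1.7109 → 1.711.

1.711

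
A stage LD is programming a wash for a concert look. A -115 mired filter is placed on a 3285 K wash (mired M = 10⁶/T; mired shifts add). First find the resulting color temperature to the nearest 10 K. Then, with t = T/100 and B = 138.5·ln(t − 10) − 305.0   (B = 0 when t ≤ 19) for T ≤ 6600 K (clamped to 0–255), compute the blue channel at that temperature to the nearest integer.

M_in = 10⁶/3285 = 304.41; M_out = 304.41 + (-115) = 189.41.
T_out = 10⁶/189.41 = 5279.4 K → 5280 K; t = 52.8.
B = 138.5·ln(52.8 − 10) − 305.0 = 138.5·ln 42.8 − 305.0 = 138.5·3.7565 − 305.0 = 215.281.
Rounded: 215.

215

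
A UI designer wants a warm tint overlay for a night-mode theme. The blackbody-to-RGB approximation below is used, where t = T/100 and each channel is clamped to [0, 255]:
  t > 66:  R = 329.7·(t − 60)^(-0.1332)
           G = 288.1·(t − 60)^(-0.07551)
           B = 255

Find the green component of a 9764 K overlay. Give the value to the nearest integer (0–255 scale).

219

t = 9764/100 = 97.64; the t > 66 branch applies.
G = 288.1·(97.64 − 60)^(-0.07551) = 288.1·37.64^(-0.07551) = 288.1·0.76037 = 219.061.
Rounded: 219.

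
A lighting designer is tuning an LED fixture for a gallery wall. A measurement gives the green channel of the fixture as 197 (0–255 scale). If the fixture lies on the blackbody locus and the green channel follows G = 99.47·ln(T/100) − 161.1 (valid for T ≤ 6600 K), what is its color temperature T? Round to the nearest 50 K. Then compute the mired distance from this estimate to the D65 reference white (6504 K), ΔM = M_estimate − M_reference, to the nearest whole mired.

+120 mireds

ln t = (197 + 161.1) / 99.47 = 3.6001.
t = e^3.6001 = 36.601.
T = 100·t = 3660 K → 3650 K to the nearest 50 K.
M_estimate = 10⁶/3650 = 273.97; M_reference = 10⁶/6504 = 153.75.
ΔM = 273.97 − 153.75 = 120.22 → +120 mireds.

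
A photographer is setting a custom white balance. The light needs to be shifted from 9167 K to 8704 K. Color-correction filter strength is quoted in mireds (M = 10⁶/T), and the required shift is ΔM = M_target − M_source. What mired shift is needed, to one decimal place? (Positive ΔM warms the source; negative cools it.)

+5.8 mireds

M_source = 10⁶/9167 = 109.087; M_target = 10⁶/8704 = 114.890.
ΔM = 114.890 − 109.087 = 5.803 → +5.8 mireds, a warming shift.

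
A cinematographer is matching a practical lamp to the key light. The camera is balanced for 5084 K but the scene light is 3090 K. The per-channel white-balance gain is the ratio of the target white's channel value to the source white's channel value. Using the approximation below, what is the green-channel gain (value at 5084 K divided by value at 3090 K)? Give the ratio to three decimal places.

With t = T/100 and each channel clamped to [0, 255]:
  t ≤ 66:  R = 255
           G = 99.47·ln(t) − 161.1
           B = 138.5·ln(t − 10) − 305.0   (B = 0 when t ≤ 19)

1.275

At 3090 K (t = 30.9):
  G = 99.47·ln 30.9 − 161.1 = 99.47·3.4308 − 161.1 = 180.157.
At 5084 K (t = 50.84):
  G = 99.47·ln 50.84 − 161.1 = 99.47·3.9287 − 161.1 = 229.686.
Gain = 229.686 / 180.157 = 1.2749 → 1.275.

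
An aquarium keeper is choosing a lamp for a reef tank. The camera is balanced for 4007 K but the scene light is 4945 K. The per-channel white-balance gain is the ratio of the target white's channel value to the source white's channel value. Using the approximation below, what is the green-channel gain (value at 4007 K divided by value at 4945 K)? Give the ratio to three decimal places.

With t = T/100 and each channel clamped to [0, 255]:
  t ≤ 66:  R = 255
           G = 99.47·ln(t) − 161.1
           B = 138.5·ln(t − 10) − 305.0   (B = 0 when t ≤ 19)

0.908

At 4945 K (t = 49.45):
  G = 99.47·ln 49.45 − 161.1 = 99.47·3.9010 − 161.1 = 226.929.
At 4007 K (t = 40.07):
  G = 99.47·ln 40.07 − 161.1 = 99.47·3.6906 − 161.1 = 206.007.
Gain = 206.007 / 226.929 = 0.9078 → 0.908.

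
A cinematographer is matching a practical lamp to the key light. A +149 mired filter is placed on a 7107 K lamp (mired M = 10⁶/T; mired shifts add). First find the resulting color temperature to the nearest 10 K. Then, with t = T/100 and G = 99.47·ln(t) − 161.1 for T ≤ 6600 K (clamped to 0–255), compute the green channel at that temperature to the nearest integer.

M_in = 10⁶/7107 = 140.71; M_out = 140.71 + (+149) = 289.71.
T_out = 10⁶/289.71 = 3451.8 K → 3450 K; t = 34.5.
G = 99.47·ln 34.5 − 161.1 = 99.47·3.5410 − 161.1 = 191.119.
Rounded: 191.

191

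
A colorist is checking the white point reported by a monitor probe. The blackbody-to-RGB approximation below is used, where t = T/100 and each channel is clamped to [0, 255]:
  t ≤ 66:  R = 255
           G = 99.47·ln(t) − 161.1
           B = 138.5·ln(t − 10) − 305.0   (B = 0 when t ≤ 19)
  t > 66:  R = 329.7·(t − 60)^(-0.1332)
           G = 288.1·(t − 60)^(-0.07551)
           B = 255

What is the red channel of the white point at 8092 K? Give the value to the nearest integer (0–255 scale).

t = 8092/100 = 80.92; the t > 66 branch applies.
R = 329.7·(80.92 − 60)^(-0.1332) = 329.7·20.92^(-0.1332) = 329.7·0.66696 = 219.897.
Rounded: 220.

220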